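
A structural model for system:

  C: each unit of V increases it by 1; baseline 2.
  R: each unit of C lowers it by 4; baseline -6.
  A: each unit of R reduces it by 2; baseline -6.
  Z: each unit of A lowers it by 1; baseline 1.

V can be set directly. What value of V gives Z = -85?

Substituting into the R equation gives R = -4*V - 14.
Substituting into the A equation gives A = 8*V + 22.
Substituting into the Z equation gives Z = -8*V - 21.
Solve -8*V - 21 = -85: V = (-85 + 21) / -8 = 8.

V = 8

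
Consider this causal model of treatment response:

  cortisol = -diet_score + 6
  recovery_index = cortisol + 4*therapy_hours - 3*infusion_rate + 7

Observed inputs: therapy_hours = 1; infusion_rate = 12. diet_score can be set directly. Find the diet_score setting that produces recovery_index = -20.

Substituting into the recovery_index equation gives recovery_index = -diet_score - 19.
Solve -diet_score - 19 = -20: diet_score = (-20 + 19) / -1 = 1.

diet_score = 1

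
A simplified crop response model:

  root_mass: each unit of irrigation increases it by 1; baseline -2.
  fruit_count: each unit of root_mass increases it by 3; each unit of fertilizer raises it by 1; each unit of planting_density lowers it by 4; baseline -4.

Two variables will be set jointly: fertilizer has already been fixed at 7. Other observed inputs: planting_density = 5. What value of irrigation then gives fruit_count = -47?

With fertilizer held at 7:
Substituting into the fruit_count equation gives fruit_count = 3*irrigation - 23.
Solve 3*irrigation - 23 = -47: irrigation = (-47 + 23) / 3 = -8.

irrigation = -8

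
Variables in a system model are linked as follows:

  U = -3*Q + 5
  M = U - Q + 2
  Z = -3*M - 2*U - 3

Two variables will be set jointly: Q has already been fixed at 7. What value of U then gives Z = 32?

U = -4

With Q held at 7:
Intervening on U fixes its value directly, overriding its dependence on Q.
Substituting into the M equation gives M = U - 5.
Substituting into the Z equation gives Z = -5*U + 12.
Solve -5*U + 12 = 32: U = (32 - 12) / -5 = -4.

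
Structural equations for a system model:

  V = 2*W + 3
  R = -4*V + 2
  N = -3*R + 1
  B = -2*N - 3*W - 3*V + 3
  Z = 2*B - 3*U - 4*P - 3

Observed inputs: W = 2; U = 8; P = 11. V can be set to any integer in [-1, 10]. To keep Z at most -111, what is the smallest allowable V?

Intervening on V fixes its value directly, overriding its dependence on W.
Substituting into the N equation gives N = 12*V - 5.
This gives B = -27*V + 7.
Substituting into the Z equation gives Z = -54*V - 57.
Require -54*V - 57 ≤ -111, so V ≥ 1.
The smallest integer in [-1, 10] satisfying this is 1.

V = 1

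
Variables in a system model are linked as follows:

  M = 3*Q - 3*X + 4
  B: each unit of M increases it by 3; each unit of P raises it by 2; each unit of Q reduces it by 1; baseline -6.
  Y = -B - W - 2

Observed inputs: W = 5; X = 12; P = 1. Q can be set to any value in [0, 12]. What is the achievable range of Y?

Substituting into the M equation gives M = 3*Q - 32.
So B = 8*Q - 100.
Substituting into the Y equation gives Y = -8*Q + 93.
Linear in Q, so extremes are at the endpoints: Q = 0 gives Y = 93; Q = 12 gives Y = -3.

-3 to 93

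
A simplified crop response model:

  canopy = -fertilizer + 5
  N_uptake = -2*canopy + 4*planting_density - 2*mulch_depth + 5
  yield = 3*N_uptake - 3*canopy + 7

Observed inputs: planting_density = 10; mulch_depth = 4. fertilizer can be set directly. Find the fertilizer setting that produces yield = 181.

Substituting into the N_uptake equation gives N_uptake = 2*fertilizer + 27.
This gives yield = 9*fertilizer + 73.
Solve 9*fertilizer + 73 = 181: fertilizer = (181 - 73) / 9 = 12.

fertilizer = 12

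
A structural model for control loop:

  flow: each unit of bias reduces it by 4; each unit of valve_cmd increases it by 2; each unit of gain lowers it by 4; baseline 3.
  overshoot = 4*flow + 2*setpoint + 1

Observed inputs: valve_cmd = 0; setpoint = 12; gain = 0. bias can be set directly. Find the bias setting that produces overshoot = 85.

bias = -3

Substituting into the flow equation gives flow = -4*bias + 3.
This gives overshoot = -16*bias + 37.
Solve -16*bias + 37 = 85: bias = (85 - 37) / -16 = -3.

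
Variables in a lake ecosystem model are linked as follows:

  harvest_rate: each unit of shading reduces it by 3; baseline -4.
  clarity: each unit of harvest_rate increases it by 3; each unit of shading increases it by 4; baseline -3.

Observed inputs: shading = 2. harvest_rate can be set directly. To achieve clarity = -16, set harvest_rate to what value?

Intervening on harvest_rate fixes its value directly, overriding its dependence on shading.
Substituting into the clarity equation gives clarity = 3*harvest_rate + 5.
Solve 3*harvest_rate + 5 = -16: harvest_rate = (-16 - 5) / 3 = -7.

harvest_rate = -7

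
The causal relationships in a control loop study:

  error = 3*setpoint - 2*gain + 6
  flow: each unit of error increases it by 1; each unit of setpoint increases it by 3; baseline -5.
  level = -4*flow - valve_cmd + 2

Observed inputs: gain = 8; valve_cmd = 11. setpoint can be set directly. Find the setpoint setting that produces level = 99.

setpoint = -2

Substituting into the error equation gives error = 3*setpoint - 10.
Substituting into the flow equation gives flow = 6*setpoint - 15.
Substituting into the level equation gives level = -24*setpoint + 51.
Solve -24*setpoint + 51 = 99: setpoint = (99 - 51) / -24 = -2.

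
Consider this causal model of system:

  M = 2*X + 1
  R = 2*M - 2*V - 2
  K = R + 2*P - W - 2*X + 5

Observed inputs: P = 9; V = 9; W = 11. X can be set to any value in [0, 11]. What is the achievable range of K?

-6 to 16

Substituting into the R equation gives R = 4*X - 18.
K becomes 2*X - 6.
Linear in X, so extremes are at the endpoints: X = 0 gives K = -6; X = 11 gives K = 16.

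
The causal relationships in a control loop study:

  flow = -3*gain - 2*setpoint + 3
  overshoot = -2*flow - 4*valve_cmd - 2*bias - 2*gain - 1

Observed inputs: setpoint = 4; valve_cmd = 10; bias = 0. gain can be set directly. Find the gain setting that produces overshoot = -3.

gain = 7

Substituting into the flow equation gives flow = -3*gain - 5.
overshoot becomes 4*gain - 31.
Solve 4*gain - 31 = -3: gain = (-3 + 31) / 4 = 7.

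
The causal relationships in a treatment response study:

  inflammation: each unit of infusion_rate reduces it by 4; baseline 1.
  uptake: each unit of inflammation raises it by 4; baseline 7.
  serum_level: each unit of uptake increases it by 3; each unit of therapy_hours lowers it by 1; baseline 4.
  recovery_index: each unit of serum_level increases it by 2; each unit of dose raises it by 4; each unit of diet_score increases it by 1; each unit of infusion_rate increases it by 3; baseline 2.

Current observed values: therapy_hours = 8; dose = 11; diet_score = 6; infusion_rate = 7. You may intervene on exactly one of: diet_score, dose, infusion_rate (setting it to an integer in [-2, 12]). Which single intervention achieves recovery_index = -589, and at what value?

Intervening on diet_score: recovery_index = diet_score - 547. Reaching -589 requires diet_score = -42, outside [-2, 12].
Intervening on dose: with other inputs at their observed values, recovery_index = 4*dose - 585. Solving for -589 gives dose = -1, within [-2, 12].
Intervening on infusion_rate: recovery_index = -93*infusion_rate + 110. Reaching -589 requires infusion_rate = 233/31, not an integer.

set dose = -1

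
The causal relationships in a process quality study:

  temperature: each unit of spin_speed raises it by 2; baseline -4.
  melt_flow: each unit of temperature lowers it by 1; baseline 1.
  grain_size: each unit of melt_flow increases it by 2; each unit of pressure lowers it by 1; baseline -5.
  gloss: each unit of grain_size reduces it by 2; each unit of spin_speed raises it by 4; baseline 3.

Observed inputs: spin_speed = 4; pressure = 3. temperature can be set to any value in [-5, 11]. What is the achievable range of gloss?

11 to 75

Intervening on temperature fixes its value directly, overriding its dependence on spin_speed.
Substituting into the grain_size equation gives grain_size = -2*temperature - 6.
Substituting into the gloss equation gives gloss = 4*temperature + 31.
Linear in temperature, so extremes are at the endpoints: temperature = -5 gives gloss = 11; temperature = 11 gives gloss = 75.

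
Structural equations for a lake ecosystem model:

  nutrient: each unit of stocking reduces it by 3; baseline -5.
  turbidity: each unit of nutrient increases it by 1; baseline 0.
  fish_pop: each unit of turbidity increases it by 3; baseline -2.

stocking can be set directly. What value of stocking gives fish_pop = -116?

Substituting into the turbidity equation gives turbidity = -3*stocking - 5.
Substituting into the fish_pop equation gives fish_pop = -9*stocking - 17.
Solve -9*stocking - 17 = -116: stocking = (-116 + 17) / -9 = 11.

stocking = 11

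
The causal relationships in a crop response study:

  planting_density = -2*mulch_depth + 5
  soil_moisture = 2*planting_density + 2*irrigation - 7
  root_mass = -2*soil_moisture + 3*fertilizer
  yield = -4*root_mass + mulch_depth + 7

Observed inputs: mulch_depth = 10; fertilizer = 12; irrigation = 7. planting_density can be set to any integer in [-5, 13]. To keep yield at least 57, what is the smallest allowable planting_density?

Intervening on planting_density fixes its value directly, overriding its dependence on mulch_depth.
Substituting into the soil_moisture equation gives soil_moisture = 2*planting_density + 7.
So root_mass = -4*planting_density + 22.
This gives yield = 16*planting_density - 71.
Require 16*planting_density - 71 ≥ 57, so planting_density ≥ 8.
The smallest integer in [-5, 13] satisfying this is 8.

planting_density = 8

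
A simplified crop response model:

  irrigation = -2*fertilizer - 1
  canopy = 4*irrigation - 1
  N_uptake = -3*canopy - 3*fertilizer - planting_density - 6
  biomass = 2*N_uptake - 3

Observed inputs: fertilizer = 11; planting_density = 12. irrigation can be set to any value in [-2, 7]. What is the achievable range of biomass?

-267 to -51

Intervening on irrigation fixes its value directly, overriding its dependence on fertilizer.
Substituting into the N_uptake equation gives N_uptake = -12*irrigation - 48.
Substituting into the biomass equation gives biomass = -24*irrigation - 99.
Linear in irrigation, so extremes are at the endpoints: irrigation = -2 gives biomass = -51; irrigation = 7 gives biomass = -267.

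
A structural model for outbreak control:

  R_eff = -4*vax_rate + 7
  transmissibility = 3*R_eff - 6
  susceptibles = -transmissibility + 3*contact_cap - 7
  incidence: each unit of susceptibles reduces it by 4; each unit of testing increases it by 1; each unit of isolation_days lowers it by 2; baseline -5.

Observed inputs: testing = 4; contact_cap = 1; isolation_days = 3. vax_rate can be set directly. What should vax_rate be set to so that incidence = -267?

vax_rate = 7

Substituting into the transmissibility equation gives transmissibility = -12*vax_rate + 15.
Substituting into the susceptibles equation gives susceptibles = 12*vax_rate - 19.
Substituting into the incidence equation gives incidence = -48*vax_rate + 69.
Solve -48*vax_rate + 69 = -267: vax_rate = (-267 - 69) / -48 = 7.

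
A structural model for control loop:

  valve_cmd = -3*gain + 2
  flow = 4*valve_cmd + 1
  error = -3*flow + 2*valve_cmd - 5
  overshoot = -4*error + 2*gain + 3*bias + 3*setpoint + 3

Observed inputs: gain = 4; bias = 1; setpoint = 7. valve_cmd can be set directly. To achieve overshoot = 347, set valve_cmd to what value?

Intervening on valve_cmd fixes its value directly, overriding its dependence on gain.
Substituting into the error equation gives error = -10*valve_cmd - 8.
Substituting into the overshoot equation gives overshoot = 40*valve_cmd + 67.
Solve 40*valve_cmd + 67 = 347: valve_cmd = (347 - 67) / 40 = 7.

valve_cmd = 7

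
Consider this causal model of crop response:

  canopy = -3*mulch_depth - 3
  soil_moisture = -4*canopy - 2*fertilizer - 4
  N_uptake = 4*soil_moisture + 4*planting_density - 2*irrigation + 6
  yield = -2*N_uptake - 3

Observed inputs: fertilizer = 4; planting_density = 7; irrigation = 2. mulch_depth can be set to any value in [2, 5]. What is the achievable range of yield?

-543 to -255

Substituting into the soil_moisture equation gives soil_moisture = 12*mulch_depth.
So N_uptake = 48*mulch_depth + 30.
This gives yield = -96*mulch_depth - 63.
Linear in mulch_depth, so extremes are at the endpoints: mulch_depth = 2 gives yield = -255; mulch_depth = 5 gives yield = -543.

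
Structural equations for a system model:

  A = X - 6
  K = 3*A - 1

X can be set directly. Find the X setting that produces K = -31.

Substituting into the K equation gives K = 3*X - 19.
Solve 3*X - 19 = -31: X = (-31 + 19) / 3 = -4.

X = -4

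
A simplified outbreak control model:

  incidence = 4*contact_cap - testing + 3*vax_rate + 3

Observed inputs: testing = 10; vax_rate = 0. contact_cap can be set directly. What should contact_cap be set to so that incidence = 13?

contact_cap = 5

Substituting into the incidence equation gives incidence = 4*contact_cap - 7.
Solve 4*contact_cap - 7 = 13: contact_cap = (13 + 7) / 4 = 5.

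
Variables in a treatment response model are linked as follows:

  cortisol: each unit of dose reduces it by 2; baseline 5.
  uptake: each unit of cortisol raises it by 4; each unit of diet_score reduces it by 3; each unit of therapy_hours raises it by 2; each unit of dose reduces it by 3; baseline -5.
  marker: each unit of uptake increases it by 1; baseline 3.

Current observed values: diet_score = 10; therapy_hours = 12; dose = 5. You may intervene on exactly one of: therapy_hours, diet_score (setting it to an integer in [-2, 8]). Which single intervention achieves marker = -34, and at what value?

set diet_score = 7

Intervening on therapy_hours: marker = 2*therapy_hours - 67. Reaching -34 requires therapy_hours = 33/2, not an integer.
Intervening on diet_score: with other inputs at their observed values, marker = -3*diet_score - 13. Solving for -34 gives diet_score = 7, within [-2, 8].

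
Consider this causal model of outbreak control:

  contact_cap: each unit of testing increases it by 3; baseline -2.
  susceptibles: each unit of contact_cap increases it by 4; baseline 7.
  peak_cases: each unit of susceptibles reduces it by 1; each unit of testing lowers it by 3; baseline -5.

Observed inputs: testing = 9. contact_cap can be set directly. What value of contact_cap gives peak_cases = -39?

contact_cap = 0

Intervening on contact_cap fixes its value directly, overriding its dependence on testing.
Substituting into the peak_cases equation gives peak_cases = -4*contact_cap - 39.
Solve -4*contact_cap - 39 = -39: contact_cap = (-39 + 39) / -4 = 0.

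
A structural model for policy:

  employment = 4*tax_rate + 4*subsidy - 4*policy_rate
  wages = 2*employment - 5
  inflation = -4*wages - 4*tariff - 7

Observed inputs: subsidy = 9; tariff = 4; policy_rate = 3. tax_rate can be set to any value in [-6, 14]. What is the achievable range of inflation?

Substituting into the employment equation gives employment = 4*tax_rate + 24.
Substituting into the wages equation gives wages = 8*tax_rate + 43.
Substituting into the inflation equation gives inflation = -32*tax_rate - 195.
Linear in tax_rate, so extremes are at the endpoints: tax_rate = -6 gives inflation = -3; tax_rate = 14 gives inflation = -643.

-643 to -3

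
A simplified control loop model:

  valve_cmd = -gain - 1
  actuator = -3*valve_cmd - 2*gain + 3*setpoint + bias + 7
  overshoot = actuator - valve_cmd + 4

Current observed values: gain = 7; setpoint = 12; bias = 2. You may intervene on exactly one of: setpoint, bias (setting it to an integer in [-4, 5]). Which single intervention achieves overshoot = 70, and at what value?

set bias = 5

Intervening on setpoint: overshoot = 3*setpoint + 31. Reaching 70 requires setpoint = 13, outside [-4, 5].
Intervening on bias: with other inputs at their observed values, overshoot = bias + 65. Solving for 70 gives bias = 5, within [-4, 5].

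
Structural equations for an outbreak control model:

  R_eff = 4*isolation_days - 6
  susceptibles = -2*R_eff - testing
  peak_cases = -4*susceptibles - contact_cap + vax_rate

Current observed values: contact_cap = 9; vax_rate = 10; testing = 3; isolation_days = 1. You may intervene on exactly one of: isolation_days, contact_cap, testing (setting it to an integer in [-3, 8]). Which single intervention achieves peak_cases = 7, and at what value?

set contact_cap = -1

Intervening on isolation_days: peak_cases = 32*isolation_days - 35. Reaching 7 requires isolation_days = 21/16, not an integer.
Intervening on contact_cap: with other inputs at their observed values, peak_cases = -contact_cap + 6. Solving for 7 gives contact_cap = -1, within [-3, 8].
Intervening on testing: peak_cases = 4*testing - 15. Reaching 7 requires testing = 11/2, not an integer.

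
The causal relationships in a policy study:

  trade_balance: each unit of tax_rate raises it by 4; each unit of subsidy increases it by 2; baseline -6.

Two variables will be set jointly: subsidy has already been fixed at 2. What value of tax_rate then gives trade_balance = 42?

tax_rate = 11

With subsidy held at 2:
Substituting into the trade_balance equation gives trade_balance = 4*tax_rate - 2.
Solve 4*tax_rate - 2 = 42: tax_rate = (42 + 2) / 4 = 11.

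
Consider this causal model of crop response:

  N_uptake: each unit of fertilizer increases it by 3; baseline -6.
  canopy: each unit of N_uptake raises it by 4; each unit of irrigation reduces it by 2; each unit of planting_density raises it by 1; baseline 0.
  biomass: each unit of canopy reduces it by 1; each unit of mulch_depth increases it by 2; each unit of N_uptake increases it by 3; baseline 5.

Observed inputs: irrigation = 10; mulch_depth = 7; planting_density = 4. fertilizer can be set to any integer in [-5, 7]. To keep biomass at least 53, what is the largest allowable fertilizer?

Substituting into the canopy equation gives canopy = 12*fertilizer - 40.
biomass becomes -3*fertilizer + 41.
Require -3*fertilizer + 41 ≥ 53, so fertilizer ≤ -4.
The largest integer in [-5, 7] satisfying this is -4.

fertilizer = -4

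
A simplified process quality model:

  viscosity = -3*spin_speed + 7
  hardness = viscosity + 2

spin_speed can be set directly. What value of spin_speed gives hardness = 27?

spin_speed = -6

Substituting into the hardness equation gives hardness = -3*spin_speed + 9.
Solve -3*spin_speed + 9 = 27: spin_speed = (27 - 9) / -3 = -6.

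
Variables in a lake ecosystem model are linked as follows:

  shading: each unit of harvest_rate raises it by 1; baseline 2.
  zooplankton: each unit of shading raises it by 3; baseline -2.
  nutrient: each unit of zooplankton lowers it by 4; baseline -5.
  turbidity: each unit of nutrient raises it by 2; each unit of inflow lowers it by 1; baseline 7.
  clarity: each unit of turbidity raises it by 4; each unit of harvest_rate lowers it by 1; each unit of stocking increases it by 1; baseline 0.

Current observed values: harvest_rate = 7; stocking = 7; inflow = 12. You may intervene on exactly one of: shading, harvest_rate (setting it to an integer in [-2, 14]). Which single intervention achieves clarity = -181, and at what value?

set harvest_rate = 0

Intervening on shading: clarity = -96*shading + 4. Reaching -181 requires shading = 185/96, not an integer.
Intervening on harvest_rate: with other inputs at their observed values, clarity = -97*harvest_rate - 181. Solving for -181 gives harvest_rate = 0, within [-2, 14].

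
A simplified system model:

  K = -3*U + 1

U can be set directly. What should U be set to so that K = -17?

Solve -3*U + 1 = -17: U = (-17 - 1) / -3 = 6.

U = 6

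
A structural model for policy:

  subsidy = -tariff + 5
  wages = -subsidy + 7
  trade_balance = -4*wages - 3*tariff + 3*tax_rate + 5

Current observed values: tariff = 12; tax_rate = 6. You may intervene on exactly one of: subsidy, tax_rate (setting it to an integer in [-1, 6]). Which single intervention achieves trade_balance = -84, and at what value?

Intervening on subsidy: trade_balance = 4*subsidy - 41. Reaching -84 requires subsidy = -43/4, not an integer.
Intervening on tax_rate: with other inputs at their observed values, trade_balance = 3*tax_rate - 87. Solving for -84 gives tax_rate = 1, within [-1, 6].

set tax_rate = 1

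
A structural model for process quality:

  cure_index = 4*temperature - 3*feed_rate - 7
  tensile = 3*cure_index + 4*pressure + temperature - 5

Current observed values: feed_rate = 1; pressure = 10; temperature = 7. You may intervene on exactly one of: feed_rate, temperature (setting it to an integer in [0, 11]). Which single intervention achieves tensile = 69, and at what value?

Intervening on feed_rate: with other inputs at their observed values, tensile = -9*feed_rate + 105. Solving for 69 gives feed_rate = 4, within [0, 11].
Intervening on temperature: tensile = 13*temperature + 5. Reaching 69 requires temperature = 64/13, not an integer.

set feed_rate = 4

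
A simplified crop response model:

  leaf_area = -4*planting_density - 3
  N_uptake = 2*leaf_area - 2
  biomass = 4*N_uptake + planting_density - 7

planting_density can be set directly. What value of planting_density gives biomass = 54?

Substituting into the N_uptake equation gives N_uptake = -8*planting_density - 8.
biomass becomes -31*planting_density - 39.
Solve -31*planting_density - 39 = 54: planting_density = (54 + 39) / -31 = -3.

planting_density = -3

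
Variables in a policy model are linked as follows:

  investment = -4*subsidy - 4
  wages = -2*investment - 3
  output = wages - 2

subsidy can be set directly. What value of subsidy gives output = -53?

Substituting into the wages equation gives wages = 8*subsidy + 5.
Substituting into the output equation gives output = 8*subsidy + 3.
Solve 8*subsidy + 3 = -53: subsidy = (-53 - 3) / 8 = -7.

subsidy = -7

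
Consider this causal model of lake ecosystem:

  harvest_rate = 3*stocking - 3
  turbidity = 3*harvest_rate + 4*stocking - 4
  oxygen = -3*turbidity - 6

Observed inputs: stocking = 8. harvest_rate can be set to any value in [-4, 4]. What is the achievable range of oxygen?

Intervening on harvest_rate fixes its value directly, overriding its dependence on stocking.
Substituting into the turbidity equation gives turbidity = 3*harvest_rate + 28.
oxygen becomes -9*harvest_rate - 90.
Linear in harvest_rate, so extremes are at the endpoints: harvest_rate = -4 gives oxygen = -54; harvest_rate = 4 gives oxygen = -126.

-126 to -54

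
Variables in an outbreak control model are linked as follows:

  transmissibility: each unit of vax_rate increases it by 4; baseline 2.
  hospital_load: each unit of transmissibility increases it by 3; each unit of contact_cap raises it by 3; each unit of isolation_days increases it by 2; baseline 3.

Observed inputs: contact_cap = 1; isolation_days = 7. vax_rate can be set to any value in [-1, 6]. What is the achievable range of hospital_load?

Substituting into the hospital_load equation gives hospital_load = 12*vax_rate + 26.
Linear in vax_rate, so extremes are at the endpoints: vax_rate = -1 gives hospital_load = 14; vax_rate = 6 gives hospital_load = 98.

14 to 98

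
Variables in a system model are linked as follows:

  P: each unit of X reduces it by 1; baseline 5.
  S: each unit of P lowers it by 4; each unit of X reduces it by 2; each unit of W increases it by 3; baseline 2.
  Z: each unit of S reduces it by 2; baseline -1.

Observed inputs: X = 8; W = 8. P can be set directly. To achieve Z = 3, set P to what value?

P = 3

Intervening on P fixes its value directly, overriding its dependence on X.
Substituting into the S equation gives S = -4*P + 10.
Z becomes 8*P - 21.
Solve 8*P - 21 = 3: P = (3 + 21) / 8 = 3.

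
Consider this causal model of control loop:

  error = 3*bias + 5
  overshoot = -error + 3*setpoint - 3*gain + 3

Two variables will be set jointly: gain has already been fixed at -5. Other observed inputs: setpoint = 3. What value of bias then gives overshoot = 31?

bias = -3

With gain held at -5:
Substituting into the overshoot equation gives overshoot = -3*bias + 22.
Solve -3*bias + 22 = 31: bias = (31 - 22) / -3 = -3.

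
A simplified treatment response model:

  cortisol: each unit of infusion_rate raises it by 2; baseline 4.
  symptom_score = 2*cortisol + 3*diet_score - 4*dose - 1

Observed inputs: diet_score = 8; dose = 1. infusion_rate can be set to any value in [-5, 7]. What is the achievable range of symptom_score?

7 to 55

Substituting into the symptom_score equation gives symptom_score = 4*infusion_rate + 27.
Linear in infusion_rate, so extremes are at the endpoints: infusion_rate = -5 gives symptom_score = 7; infusion_rate = 7 gives symptom_score = 55.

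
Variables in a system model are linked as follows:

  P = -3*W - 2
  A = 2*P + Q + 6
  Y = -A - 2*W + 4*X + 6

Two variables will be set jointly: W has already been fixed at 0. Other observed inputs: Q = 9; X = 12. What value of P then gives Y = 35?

P = 2

With W held at 0:
Intervening on P fixes its value directly, overriding its dependence on W.
Substituting into the A equation gives A = 2*P + 15.
So Y = -2*P + 39.
Solve -2*P + 39 = 35: P = (35 - 39) / -2 = 2.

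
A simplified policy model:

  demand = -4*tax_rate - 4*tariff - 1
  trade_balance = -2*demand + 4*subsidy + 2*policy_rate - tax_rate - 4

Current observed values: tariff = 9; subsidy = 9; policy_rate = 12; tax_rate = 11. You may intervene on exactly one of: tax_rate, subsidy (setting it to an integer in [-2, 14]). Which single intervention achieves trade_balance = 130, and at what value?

set tax_rate = 0

Intervening on tax_rate: with other inputs at their observed values, trade_balance = 7*tax_rate + 130. Solving for 130 gives tax_rate = 0, within [-2, 14].
Intervening on subsidy: trade_balance = 4*subsidy + 171. Reaching 130 requires subsidy = -41/4, not an integer.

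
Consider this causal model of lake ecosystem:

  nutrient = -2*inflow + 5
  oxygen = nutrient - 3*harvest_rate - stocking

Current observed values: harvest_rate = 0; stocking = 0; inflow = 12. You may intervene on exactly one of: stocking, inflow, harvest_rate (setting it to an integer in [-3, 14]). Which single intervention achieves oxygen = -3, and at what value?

Intervening on stocking: oxygen = -stocking - 19. Reaching -3 requires stocking = -16, outside [-3, 14].
Intervening on inflow: with other inputs at their observed values, oxygen = -2*inflow + 5. Solving for -3 gives inflow = 4, within [-3, 14].
Intervening on harvest_rate: oxygen = -3*harvest_rate - 19. Reaching -3 requires harvest_rate = -16/3, not an integer.

set inflow = 4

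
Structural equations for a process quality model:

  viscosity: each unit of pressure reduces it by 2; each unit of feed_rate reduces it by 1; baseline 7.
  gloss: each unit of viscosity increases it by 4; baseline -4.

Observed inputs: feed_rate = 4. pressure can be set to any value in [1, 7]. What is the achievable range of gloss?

-48 to 0

Substituting into the viscosity equation gives viscosity = -2*pressure + 3.
This gives gloss = -8*pressure + 8.
Linear in pressure, so extremes are at the endpoints: pressure = 1 gives gloss = 0; pressure = 7 gives gloss = -48.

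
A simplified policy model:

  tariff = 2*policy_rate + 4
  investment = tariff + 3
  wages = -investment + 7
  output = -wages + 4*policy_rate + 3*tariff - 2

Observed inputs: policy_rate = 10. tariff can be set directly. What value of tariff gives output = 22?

tariff = -3

Intervening on tariff fixes its value directly, overriding its dependence on policy_rate.
Substituting into the wages equation gives wages = -tariff + 4.
So output = 4*tariff + 34.
Solve 4*tariff + 34 = 22: tariff = (22 - 34) / 4 = -3.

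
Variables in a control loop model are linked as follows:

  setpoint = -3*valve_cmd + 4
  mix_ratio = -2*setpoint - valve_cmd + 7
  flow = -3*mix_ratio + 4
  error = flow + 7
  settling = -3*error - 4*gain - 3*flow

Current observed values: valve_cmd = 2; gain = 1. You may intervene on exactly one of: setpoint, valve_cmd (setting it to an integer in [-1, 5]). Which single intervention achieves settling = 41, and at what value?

Intervening on setpoint: with other inputs at their observed values, settling = -36*setpoint + 41. Solving for 41 gives setpoint = 0, within [-1, 5].
Intervening on valve_cmd: settling = 90*valve_cmd - 67. Reaching 41 requires valve_cmd = 6/5, not an integer.

set setpoint = 0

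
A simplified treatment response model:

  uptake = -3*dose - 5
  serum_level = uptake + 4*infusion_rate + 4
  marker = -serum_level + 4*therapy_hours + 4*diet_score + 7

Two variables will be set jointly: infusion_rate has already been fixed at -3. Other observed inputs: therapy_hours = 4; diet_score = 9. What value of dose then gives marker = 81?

With infusion_rate held at -3:
Substituting into the serum_level equation gives serum_level = -3*dose - 13.
So marker = 3*dose + 72.
Solve 3*dose + 72 = 81: dose = (81 - 72) / 3 = 3.

dose = 3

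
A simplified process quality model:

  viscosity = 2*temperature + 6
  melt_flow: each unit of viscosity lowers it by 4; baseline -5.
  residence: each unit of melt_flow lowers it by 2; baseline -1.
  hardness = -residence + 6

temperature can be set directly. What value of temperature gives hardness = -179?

temperature = 8

Substituting into the melt_flow equation gives melt_flow = -8*temperature - 29.
Substituting into the residence equation gives residence = 16*temperature + 57.
Substituting into the hardness equation gives hardness = -16*temperature - 51.
Solve -16*temperature - 51 = -179: temperature = (-179 + 51) / -16 = 8.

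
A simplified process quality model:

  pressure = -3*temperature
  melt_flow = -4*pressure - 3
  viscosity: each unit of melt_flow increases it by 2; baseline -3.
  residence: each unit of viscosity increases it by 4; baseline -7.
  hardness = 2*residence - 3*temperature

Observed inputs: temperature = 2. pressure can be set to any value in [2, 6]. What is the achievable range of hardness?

Intervening on pressure fixes its value directly, overriding its dependence on temperature.
Substituting into the viscosity equation gives viscosity = -8*pressure - 9.
This gives residence = -32*pressure - 43.
hardness becomes -64*pressure - 92.
Linear in pressure, so extremes are at the endpoints: pressure = 2 gives hardness = -220; pressure = 6 gives hardness = -476.

-476 to -220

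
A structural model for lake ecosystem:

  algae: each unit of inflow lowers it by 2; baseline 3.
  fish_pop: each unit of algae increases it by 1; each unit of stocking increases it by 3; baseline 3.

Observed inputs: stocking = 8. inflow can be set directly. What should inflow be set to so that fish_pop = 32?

Substituting into the fish_pop equation gives fish_pop = -2*inflow + 30.
Solve -2*inflow + 30 = 32: inflow = (32 - 30) / -2 = -1.

inflow = -1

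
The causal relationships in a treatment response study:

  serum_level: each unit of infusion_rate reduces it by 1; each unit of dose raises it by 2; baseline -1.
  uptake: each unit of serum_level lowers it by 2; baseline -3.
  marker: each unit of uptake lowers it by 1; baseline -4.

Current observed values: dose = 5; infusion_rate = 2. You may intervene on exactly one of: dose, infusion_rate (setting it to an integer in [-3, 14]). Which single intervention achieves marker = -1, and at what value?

Intervening on dose: marker = 4*dose - 7. Reaching -1 requires dose = 3/2, not an integer.
Intervening on infusion_rate: with other inputs at their observed values, marker = -2*infusion_rate + 17. Solving for -1 gives infusion_rate = 9, within [-3, 14].

set infusion_rate = 9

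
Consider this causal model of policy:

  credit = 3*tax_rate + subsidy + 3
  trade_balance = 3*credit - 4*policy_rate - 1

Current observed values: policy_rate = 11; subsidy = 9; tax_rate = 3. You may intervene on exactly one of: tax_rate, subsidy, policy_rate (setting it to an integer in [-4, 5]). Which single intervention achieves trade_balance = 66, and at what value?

set policy_rate = -1

Intervening on tax_rate: trade_balance = 9*tax_rate - 9. Reaching 66 requires tax_rate = 25/3, not an integer.
Intervening on subsidy: trade_balance = 3*subsidy - 9. Reaching 66 requires subsidy = 25, outside [-4, 5].
Intervening on policy_rate: with other inputs at their observed values, trade_balance = -4*policy_rate + 62. Solving for 66 gives policy_rate = -1, within [-4, 5].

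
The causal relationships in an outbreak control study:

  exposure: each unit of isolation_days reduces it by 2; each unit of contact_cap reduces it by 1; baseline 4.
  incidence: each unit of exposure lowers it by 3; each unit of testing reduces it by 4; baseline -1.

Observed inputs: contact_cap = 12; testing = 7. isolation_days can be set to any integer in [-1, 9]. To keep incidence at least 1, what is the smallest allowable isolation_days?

isolation_days = 1

Substituting into the exposure equation gives exposure = -2*isolation_days - 8.
Substituting into the incidence equation gives incidence = 6*isolation_days - 5.
Require 6*isolation_days - 5 ≥ 1, so isolation_days ≥ 1.
The smallest integer in [-1, 9] satisfying this is 1.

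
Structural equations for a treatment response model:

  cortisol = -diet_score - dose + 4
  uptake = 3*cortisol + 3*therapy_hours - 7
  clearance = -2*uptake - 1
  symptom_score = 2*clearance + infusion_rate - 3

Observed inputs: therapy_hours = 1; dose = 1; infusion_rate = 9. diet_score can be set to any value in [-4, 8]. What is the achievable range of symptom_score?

-64 to 80

Substituting into the cortisol equation gives cortisol = -diet_score + 3.
uptake becomes -3*diet_score + 5.
So clearance = 6*diet_score - 11.
Substituting into the symptom_score equation gives symptom_score = 12*diet_score - 16.
Linear in diet_score, so extremes are at the endpoints: diet_score = -4 gives symptom_score = -64; diet_score = 8 gives symptom_score = 80.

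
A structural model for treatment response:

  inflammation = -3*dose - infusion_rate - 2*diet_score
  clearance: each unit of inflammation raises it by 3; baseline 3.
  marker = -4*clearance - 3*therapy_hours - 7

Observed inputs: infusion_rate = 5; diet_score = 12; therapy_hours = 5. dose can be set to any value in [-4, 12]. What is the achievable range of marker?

Substituting into the inflammation equation gives inflammation = -3*dose - 29.
So clearance = -9*dose - 84.
Substituting into the marker equation gives marker = 36*dose + 314.
Linear in dose, so extremes are at the endpoints: dose = -4 gives marker = 170; dose = 12 gives marker = 746.

170 to 746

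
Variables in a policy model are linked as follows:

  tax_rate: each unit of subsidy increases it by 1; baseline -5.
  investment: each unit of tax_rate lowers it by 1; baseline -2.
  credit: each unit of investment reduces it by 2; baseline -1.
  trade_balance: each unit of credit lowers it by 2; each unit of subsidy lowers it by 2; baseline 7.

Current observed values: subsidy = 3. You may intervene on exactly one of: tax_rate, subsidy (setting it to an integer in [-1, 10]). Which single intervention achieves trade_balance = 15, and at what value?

Intervening on tax_rate: trade_balance = -4*tax_rate - 5. Reaching 15 requires tax_rate = -5, outside [-1, 10].
Intervening on subsidy: with other inputs at their observed values, trade_balance = -6*subsidy + 21. Solving for 15 gives subsidy = 1, within [-1, 10].

set subsidy = 1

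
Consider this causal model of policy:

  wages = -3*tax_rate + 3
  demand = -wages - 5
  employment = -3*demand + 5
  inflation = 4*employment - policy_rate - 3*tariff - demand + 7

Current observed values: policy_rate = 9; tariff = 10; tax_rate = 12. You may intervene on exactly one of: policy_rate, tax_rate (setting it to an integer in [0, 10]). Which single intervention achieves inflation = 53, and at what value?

set tax_rate = 1

Intervening on policy_rate: inflation = -policy_rate - 367. Reaching 53 requires policy_rate = -420, outside [0, 10].
Intervening on tax_rate: with other inputs at their observed values, inflation = -39*tax_rate + 92. Solving for 53 gives tax_rate = 1, within [0, 10].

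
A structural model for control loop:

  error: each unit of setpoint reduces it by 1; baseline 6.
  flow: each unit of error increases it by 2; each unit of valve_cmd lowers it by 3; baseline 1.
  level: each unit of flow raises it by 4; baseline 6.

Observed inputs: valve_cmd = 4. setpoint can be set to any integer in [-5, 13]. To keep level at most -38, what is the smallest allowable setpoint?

Substituting into the flow equation gives flow = -2*setpoint + 1.
Substituting into the level equation gives level = -8*setpoint + 10.
Require -8*setpoint + 10 ≤ -38, so setpoint ≥ 6.
The smallest integer in [-5, 13] satisfying this is 6.

setpoint = 6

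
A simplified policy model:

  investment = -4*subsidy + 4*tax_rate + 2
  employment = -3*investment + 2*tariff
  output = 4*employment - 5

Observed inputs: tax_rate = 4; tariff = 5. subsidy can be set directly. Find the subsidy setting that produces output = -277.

subsidy = -2

Substituting into the investment equation gives investment = -4*subsidy + 18.
So employment = 12*subsidy - 44.
So output = 48*subsidy - 181.
Solve 48*subsidy - 181 = -277: subsidy = (-277 + 181) / 48 = -2.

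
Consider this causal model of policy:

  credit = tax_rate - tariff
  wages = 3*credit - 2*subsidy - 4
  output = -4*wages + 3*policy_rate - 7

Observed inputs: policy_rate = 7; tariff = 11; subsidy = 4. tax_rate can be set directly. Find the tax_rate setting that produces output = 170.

Substituting into the credit equation gives credit = tax_rate - 11.
Substituting into the wages equation gives wages = 3*tax_rate - 45.
This gives output = -12*tax_rate + 194.
Solve -12*tax_rate + 194 = 170: tax_rate = (170 - 194) / -12 = 2.

tax_rate = 2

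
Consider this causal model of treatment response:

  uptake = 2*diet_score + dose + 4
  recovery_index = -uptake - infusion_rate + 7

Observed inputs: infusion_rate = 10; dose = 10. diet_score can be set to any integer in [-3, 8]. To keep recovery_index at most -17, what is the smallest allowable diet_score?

diet_score = 0

Substituting into the uptake equation gives uptake = 2*diet_score + 14.
recovery_index becomes -2*diet_score - 17.
Require -2*diet_score - 17 ≤ -17, so diet_score ≥ 0.
The smallest integer in [-3, 8] satisfying this is 0.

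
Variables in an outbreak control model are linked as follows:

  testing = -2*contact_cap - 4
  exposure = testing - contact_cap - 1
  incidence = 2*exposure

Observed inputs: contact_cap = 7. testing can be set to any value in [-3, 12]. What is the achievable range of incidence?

Intervening on testing fixes its value directly, overriding its dependence on contact_cap.
Substituting into the exposure equation gives exposure = testing - 8.
Substituting into the incidence equation gives incidence = 2*testing - 16.
Linear in testing, so extremes are at the endpoints: testing = -3 gives incidence = -22; testing = 12 gives incidence = 8.

-22 to 8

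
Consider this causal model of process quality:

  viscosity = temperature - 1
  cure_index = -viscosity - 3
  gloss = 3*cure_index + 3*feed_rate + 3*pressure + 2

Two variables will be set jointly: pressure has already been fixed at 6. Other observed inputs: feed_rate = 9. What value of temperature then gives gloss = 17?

temperature = 8

With pressure held at 6:
Substituting into the cure_index equation gives cure_index = -temperature - 2.
This gives gloss = -3*temperature + 41.
Solve -3*temperature + 41 = 17: temperature = (17 - 41) / -3 = 8.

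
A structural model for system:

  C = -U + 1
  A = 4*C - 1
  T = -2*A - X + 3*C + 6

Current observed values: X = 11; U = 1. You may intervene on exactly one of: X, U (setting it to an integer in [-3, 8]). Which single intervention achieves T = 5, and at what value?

Intervening on X: with other inputs at their observed values, T = -X + 8. Solving for 5 gives X = 3, within [-3, 8].
Intervening on U: T = 5*U - 8. Reaching 5 requires U = 13/5, not an integer.

set X = 3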